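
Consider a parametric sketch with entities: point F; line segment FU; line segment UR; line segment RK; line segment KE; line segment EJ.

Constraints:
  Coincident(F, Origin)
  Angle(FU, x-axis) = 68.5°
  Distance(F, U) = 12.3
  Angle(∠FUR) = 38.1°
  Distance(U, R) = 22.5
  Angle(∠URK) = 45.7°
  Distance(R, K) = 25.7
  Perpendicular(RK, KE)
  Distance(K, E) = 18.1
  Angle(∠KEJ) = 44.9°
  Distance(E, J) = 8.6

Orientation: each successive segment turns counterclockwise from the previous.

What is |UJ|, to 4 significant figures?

5.665

F is at the origin; FU runs at 68.5° with length 12.3, so U = (4.508, 11.44). ∠FUR = 38.1° gives UR at -149.6° from the x-axis; with |UR| = 22.5, R = (-14.90, 0.05838). ∠URK = 45.7° gives RK at -15.30° from the x-axis; with |RK| = 25.7, K = (9.891, -6.723). The perpendicularity gives KE at right angles to RK, so KE runs at 74.70°; with |KE| = 18.1, E = (14.67, 10.74). ∠KEJ = 44.9° gives EJ at -150.2° from the x-axis; with |EJ| = 8.6, J = (7.204, 6.461). Then |UJ| = |J − U| = 5.665.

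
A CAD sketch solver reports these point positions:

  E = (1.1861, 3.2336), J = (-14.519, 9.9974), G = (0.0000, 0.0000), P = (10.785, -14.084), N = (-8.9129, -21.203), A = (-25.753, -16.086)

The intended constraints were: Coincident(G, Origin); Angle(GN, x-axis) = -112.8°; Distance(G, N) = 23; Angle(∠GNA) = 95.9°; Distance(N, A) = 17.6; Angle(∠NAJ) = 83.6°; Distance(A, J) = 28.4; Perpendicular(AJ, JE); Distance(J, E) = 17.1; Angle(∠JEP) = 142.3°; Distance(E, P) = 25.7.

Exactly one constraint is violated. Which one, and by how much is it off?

Distance(E, P) = 25.7 — off by 5.90.

G = (0.00, 0.00) ✓; GN at -112.8° ✓; |GN| = 23.00 ✓; ∠GNA = 95.90° ✓; |NA| = 17.60 ✓; ∠NAJ = 83.60° ✓; |AJ| = 28.40 ✓; ∠(AJ, JE) = 90.00° ✓; |JE| = 17.10 ✓; ∠JEP = 142.3° ✓; |EP| = 19.80 ✗.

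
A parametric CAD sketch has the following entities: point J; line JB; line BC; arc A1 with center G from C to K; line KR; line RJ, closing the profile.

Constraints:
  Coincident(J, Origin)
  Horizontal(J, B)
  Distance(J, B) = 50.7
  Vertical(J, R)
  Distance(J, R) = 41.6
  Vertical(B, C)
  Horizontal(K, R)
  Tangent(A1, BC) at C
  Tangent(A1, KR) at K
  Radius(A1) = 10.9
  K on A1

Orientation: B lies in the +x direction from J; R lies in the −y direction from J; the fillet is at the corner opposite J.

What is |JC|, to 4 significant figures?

59.27

J is at the origin; J and B share the same y with |JB| = 50.7 and B on the +x side, so B = (50.70, 0.000). J and R share the same x with |JR| = 41.6 and R on the −y side, so R = (0.000, -41.60). The virtual corner opposite J is at (50.70, -41.60). Since A1 is tangent to BC there, GC ⟂ BC and since A1 is tangent to KR there, GK ⟂ KR, with radius 10.9, so the center G sits 10.9 in from both sides at G = (39.80, -30.70). That places the tangent points at C = (50.70, -30.70) on BC and K = (39.80, -41.60) on KR. Then |JC| = |C − J| = 59.27.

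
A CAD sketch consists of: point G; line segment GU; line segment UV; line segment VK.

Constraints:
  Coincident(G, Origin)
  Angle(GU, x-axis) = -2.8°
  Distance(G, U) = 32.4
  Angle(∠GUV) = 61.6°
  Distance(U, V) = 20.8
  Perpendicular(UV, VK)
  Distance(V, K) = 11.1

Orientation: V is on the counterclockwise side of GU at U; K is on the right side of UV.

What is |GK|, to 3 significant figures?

40.0

∠GUV = 61.6°, so UV runs at -2.8° + (180° − 61.6°) = 116° from the x-axis; with |UV| = 20.8, V = U + 20.8·(cos 116°, sin 116°) = (23.4, 17.2). UV is perpendicular to VK; with |VK| = 11.1 on the right of UV, K = V + 11.1·(0.902, 0.432) = (33.4, 22.0). Then |GK| = |K − G| = 40.0.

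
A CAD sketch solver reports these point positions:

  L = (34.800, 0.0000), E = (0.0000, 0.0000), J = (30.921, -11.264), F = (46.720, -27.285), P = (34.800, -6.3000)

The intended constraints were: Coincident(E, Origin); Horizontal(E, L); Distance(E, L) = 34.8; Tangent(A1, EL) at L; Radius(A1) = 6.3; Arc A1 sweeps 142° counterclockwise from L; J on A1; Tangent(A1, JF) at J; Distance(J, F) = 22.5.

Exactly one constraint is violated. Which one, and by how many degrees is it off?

Tangent(A1, JF) at J — off by 7.39°.

E = (0.00, 0.00) ✓; E.y = 0.00, L.y = 0.00 ✓; |EL| = 34.80 ✓; ∠(PL, LE) = 90.00° ✓; |PL| = 6.300 ✓; bearing(P→J) − bearing(P→L) = 142.0° ✓; |PJ| = 6.300 ✓; ∠(PJ, JF) = 97.39° ✗; |JF| = 22.50 ✓.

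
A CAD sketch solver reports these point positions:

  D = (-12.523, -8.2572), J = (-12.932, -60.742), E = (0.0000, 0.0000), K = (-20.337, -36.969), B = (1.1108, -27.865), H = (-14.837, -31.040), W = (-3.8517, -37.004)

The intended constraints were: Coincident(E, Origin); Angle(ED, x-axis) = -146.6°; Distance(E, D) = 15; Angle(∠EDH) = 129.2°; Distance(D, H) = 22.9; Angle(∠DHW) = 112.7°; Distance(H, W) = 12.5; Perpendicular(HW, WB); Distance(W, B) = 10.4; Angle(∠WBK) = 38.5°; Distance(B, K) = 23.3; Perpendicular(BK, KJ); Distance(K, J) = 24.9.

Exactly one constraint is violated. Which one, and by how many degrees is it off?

Perpendicular(BK, KJ) — off by 5.70°.

E = (0.00, 0.00) ✓; ED at -146.6° ✓; |ED| = 15.00 ✓; ∠EDH = 129.2° ✓; |DH| = 22.90 ✓; ∠DHW = 112.7° ✓; |HW| = 12.50 ✓; ∠(HW, WB) = 90.00° ✓; |WB| = 10.40 ✓; ∠WBK = 38.50° ✓; |BK| = 23.30 ✓; ∠(BK, KJ) = 84.30° ✗; |KJ| = 24.90 ✓.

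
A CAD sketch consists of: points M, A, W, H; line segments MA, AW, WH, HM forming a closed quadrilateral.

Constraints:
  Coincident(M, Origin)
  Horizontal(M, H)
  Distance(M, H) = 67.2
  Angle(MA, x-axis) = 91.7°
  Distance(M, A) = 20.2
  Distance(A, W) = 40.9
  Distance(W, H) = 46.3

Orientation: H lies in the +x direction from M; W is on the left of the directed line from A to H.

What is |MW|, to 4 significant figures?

51.48

Checks: |AW| = 40.90 ✓; |WH| = 46.30 ✓.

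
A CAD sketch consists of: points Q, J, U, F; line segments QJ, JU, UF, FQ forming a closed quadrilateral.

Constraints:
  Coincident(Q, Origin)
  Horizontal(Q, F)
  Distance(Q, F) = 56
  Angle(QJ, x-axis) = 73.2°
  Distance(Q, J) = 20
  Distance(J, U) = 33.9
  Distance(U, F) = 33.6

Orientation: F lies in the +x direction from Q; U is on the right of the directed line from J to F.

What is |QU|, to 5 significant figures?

25.646

Checks: |JU| = 33.90 ✓; |UF| = 33.60 ✓.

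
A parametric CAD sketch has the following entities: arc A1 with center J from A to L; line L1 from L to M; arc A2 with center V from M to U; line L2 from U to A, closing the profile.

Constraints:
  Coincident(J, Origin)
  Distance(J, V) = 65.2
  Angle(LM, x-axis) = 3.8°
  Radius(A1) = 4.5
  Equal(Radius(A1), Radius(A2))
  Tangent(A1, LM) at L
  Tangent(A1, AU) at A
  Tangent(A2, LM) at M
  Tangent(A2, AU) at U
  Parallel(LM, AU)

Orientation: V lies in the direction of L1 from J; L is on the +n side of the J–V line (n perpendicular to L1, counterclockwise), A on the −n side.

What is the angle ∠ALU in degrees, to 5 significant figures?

82.141°

The slot axis is L1's direction at 3.8°, so u = (cos 3.8°, sin 3.8°) = (0.99780, 0.066274) and n = (−sin 3.8°, cos 3.8°) = (-0.066274, 0.99780). J is at the origin and V lies 65.2 along u from J, so V = 65.2·u = (65.057, 4.3211). Tangency of A1 to both parallel lines with radius 4.5 puts L and A at J ± 4.5·n: L = (-0.29823, 4.4901), A = (0.29823, -4.4901). Equal radii place M and U the same way about V: M = V + 4.5·n = (64.758, 8.8112), U = V − 4.5·n = (65.355, -0.16905). Then cos ∠ALU = LA·LU / (|LA||LU|), giving 82.141°.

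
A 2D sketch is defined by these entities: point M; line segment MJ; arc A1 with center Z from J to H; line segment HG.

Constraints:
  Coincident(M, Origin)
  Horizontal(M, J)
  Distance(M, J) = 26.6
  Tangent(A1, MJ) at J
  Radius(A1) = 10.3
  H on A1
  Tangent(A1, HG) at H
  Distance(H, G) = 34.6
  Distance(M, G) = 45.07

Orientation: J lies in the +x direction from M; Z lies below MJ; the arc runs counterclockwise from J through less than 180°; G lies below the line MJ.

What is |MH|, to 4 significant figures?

18.71

M is at the origin; M and J share the same y with |MJ| = 26.6 and J on the +x side, so J = (26.60, 0.000). A1 meets MJ tangentially, so ZJ is at right angles to MJ, so Z = J + (0, -10.3) = (26.60, -10.30). Since ZH ⟂ HG (tangency), |ZG| = √(10.3² + 34.6²) = 36.10 regardless of where H sits on A1. So G lies on both circle(M, 45.07) and circle(Z, 36.10); the below-MJ intersection is G = (12.18, -43.39). H is the foot of the tangent from G: H = (16.38, -9.050).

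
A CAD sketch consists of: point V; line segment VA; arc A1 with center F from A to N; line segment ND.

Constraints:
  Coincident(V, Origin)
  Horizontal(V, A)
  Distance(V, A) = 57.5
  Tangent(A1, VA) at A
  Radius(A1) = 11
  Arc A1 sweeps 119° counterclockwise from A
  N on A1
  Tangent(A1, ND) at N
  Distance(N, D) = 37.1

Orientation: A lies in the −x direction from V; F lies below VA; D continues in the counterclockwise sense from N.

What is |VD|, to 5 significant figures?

69.237

V is at the origin; VA is horizontal with |VA| = 57.5 and A on the −x side, so A = (-57.500, 0.0000). Tangency of A1 to VA means the radius FA is perpendicular to VA, so F = A + (0, -11) = (-57.500, -11.000). On A1, A sits at bearing 90° from F; a 119° counterclockwise sweep puts N at bearing 209°, so N = F + 11.0·(cos 209°, sin 209°) = (-67.121, -16.333). Tangency of A1 to ND means the radius FN is perpendicular to ND, so ND runs along (−sin 209°, cos 209°); with |ND| = 37.1, D = (-49.134, -48.781). Then |VD| = |D − V| = 69.237.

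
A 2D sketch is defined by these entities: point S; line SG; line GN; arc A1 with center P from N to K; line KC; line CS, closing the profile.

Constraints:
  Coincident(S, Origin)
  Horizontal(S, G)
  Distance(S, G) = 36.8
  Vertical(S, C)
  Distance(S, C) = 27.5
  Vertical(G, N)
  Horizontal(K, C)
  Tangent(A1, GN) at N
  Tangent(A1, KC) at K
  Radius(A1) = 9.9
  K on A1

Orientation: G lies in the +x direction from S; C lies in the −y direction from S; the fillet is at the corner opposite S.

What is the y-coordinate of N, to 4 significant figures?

-17.60

S is at the origin; SG is horizontal with |SG| = 36.8 and G on the +x side, so G = (36.80, 0.000). S and C share the same x with |SC| = 27.5 and C on the −y side, so C = (0.000, -27.50). The virtual corner opposite S is at (36.80, -27.50). The tangent condition forces PN to be normal to GN and A1 meets KC tangentially, so PK is at right angles to KC, with radius 9.9, so the center P sits 9.9 in from both sides at P = (26.90, -17.60). That places the tangent points at N = (36.80, -17.60) on GN and K = (26.90, -27.50) on KC. So N.y = -17.60.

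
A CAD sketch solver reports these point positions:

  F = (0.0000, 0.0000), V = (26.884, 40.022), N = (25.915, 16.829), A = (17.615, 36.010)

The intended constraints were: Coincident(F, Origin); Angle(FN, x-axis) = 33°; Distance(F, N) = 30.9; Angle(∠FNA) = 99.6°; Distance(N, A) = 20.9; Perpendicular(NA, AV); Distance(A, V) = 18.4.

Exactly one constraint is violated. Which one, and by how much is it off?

Distance(A, V) = 18.4 — off by 8.30.

F = (0.00, 0.00) ✓; FN at 33.00° ✓; |FN| = 30.90 ✓; ∠FNA = 99.60° ✓; |NA| = 20.90 ✓; ∠(NA, AV) = 89.99° ✓; |AV| = 10.10 ✗.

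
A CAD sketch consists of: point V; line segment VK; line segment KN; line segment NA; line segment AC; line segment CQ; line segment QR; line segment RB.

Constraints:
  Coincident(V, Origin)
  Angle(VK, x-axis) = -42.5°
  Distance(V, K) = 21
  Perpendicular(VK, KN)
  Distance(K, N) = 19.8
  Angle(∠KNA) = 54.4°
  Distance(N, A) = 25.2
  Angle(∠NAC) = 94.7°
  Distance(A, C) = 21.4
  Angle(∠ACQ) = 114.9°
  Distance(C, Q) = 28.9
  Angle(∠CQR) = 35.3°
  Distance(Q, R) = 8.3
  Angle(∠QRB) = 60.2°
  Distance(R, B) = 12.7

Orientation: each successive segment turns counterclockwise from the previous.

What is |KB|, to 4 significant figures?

22.41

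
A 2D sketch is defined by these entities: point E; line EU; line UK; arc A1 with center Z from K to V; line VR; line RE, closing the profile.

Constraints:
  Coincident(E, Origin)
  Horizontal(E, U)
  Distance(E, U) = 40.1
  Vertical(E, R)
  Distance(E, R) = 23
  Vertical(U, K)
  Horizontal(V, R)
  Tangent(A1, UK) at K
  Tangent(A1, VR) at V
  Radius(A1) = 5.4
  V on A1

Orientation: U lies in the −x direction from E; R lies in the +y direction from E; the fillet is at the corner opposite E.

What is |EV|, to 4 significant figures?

41.63

The virtual corner opposite E is at (-40.10, 23.00). The tangent condition forces ZK to be normal to UK and tangency of A1 to VR means the radius ZV is perpendicular to VR, with radius 5.4, so the center Z sits 5.4 in from both sides at Z = (-34.70, 17.60). That places the tangent points at K = (-40.10, 17.60) on UK and V = (-34.70, 23.00) on VR. Then |EV| = |V − E| = 41.63.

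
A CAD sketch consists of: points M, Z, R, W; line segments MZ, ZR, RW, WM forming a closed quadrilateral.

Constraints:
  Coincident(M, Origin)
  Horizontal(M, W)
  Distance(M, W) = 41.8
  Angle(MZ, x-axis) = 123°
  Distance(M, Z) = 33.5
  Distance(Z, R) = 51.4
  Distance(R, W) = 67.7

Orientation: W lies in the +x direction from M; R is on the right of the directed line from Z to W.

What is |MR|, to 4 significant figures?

31.83

Checks: |ZR| = 51.40 ✓; |RW| = 67.70 ✓.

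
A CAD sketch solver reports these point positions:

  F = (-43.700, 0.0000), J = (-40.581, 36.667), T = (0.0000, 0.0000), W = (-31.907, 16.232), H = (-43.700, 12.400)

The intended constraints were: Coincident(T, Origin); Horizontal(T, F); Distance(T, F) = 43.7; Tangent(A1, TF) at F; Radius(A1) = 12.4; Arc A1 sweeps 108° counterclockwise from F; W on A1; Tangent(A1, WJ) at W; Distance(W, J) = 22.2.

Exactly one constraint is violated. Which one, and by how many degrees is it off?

Tangent(A1, WJ) at W — off by 5.00°.

T = (0.00, 0.00) ✓; T.y = 0.00, F.y = 0.00 ✓; |TF| = 43.70 ✓; ∠(HF, FT) = 90.00° ✓; |HF| = 12.40 ✓; bearing(H→W) − bearing(H→F) = 108.0° ✓; |HW| = 12.40 ✓; ∠(HW, WJ) = 85.00° ✗; |WJ| = 22.20 ✓.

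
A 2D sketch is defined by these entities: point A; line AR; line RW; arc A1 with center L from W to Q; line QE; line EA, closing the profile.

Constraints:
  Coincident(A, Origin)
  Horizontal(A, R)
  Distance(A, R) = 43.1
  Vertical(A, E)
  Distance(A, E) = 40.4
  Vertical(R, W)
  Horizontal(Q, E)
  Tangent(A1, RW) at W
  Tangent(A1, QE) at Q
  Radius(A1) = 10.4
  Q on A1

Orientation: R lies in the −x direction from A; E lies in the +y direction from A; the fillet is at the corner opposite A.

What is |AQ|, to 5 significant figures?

51.975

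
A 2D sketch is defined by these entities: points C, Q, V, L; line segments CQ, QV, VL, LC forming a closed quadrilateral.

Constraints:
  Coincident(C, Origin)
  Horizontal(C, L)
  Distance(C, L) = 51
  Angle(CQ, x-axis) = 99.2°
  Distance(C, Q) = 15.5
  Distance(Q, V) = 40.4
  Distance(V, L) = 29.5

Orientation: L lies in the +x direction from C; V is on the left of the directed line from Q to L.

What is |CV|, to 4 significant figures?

44.70

C is at the origin; CL is horizontal with |CL| = 51.0 and L in +x, so L = (51.0, 0). CQ runs at 99.2° with |CQ| = 15.5, so Q = (-2.478, 15.30). V is determined by |QV| = 40.4 and |VL| = 29.5 together: it lies at the intersection of circle(Q, 40.4) and circle(L, 29.5). With |QL| = 55.62, the foot of the radical line on QL is 34.66 from Q and the perpendicular offset is √(40.4² − 34.66²) = 20.76. Taking the left-of-QL solution: V = (36.55, 25.72).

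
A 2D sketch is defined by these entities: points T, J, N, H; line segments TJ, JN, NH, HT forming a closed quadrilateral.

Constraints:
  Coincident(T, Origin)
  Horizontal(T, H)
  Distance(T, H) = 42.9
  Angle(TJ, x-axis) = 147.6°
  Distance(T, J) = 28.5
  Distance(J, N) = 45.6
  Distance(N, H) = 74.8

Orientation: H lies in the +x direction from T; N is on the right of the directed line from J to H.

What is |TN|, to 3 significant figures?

39.6

Checks: |JN| = 45.60 ✓; |NH| = 74.80 ✓.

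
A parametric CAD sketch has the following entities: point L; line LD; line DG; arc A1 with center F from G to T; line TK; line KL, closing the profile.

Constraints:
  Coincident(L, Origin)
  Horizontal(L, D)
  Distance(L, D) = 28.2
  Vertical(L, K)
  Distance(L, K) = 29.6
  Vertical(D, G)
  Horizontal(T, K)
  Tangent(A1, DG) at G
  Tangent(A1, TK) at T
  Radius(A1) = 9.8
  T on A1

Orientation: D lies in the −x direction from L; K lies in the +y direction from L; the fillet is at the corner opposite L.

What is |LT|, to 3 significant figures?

34.9

L is at the origin; L and D share the same y with |LD| = 28.2 and D on the −x side, so D = (-28.2, 0.00). LK is vertical with |LK| = 29.6 and K on the +y side, so K = (0.00, 29.6). The virtual corner opposite L is at (-28.2, 29.6). A1 meets DG tangentially, so FG is at right angles to DG and since A1 is tangent to TK there, FT ⟂ TK, with radius 9.8, so the center F sits 9.8 in from both sides at F = (-18.4, 19.8). That places the tangent points at G = (-28.2, 19.8) on DG and T = (-18.4, 29.6) on TK. Then |LT| = |T − L| = 34.9.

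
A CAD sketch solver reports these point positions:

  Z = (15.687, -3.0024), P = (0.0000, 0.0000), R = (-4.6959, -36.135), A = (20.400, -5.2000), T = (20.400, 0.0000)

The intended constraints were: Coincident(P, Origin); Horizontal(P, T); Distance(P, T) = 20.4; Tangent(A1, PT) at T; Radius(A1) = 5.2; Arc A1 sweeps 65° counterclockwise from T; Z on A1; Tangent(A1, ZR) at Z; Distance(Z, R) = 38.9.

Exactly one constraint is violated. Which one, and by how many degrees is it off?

Tangent(A1, ZR) at Z — off by 6.60°.

P = (0.00, 0.00) ✓; P.y = 0.00, T.y = 0.00 ✓; |PT| = 20.40 ✓; ∠(AT, TP) = 90.00° ✓; |AT| = 5.200 ✓; bearing(A→Z) − bearing(A→T) = 65.00° ✓; |AZ| = 5.200 ✓; ∠(AZ, ZR) = 96.60° ✗; |ZR| = 38.90 ✓.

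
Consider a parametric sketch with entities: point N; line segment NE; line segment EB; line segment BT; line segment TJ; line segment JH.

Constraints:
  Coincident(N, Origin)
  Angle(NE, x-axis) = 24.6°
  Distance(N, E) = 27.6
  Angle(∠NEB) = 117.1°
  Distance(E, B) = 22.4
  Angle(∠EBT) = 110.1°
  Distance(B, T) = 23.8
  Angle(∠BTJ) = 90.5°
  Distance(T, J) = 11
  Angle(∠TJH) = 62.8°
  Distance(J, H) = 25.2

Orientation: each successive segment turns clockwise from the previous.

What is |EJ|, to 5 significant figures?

33.150

N is at the origin; NE runs at 24.6° with length 27.6, so E = (25.095, 11.489). ∠NEB = 117.1° gives EB at -38.300° from the x-axis; with |EB| = 22.4, B = (42.674, -2.3937). ∠EBT = 110.1° gives BT at -108.20° from the x-axis; with |BT| = 23.8, T = (35.240, -25.003). ∠BTJ = 90.5° gives TJ at 162.30° from the x-axis; with |TJ| = 11.0, J = (24.761, -21.659). Then |EJ| = |J − E| = 33.150.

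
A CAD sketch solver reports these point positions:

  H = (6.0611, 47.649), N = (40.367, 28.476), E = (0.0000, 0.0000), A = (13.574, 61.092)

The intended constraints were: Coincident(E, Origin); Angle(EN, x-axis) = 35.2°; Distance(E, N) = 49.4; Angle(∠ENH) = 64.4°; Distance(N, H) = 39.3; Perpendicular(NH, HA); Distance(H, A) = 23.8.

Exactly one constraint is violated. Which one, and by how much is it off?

Distance(H, A) = 23.8 — off by 8.40.

E = (0.00, 0.00) ✓; EN at 35.20° ✓; |EN| = 49.40 ✓; ∠ENH = 64.40° ✓; |NH| = 39.30 ✓; ∠(NH, HA) = 90.00° ✓; |HA| = 15.40 ✗.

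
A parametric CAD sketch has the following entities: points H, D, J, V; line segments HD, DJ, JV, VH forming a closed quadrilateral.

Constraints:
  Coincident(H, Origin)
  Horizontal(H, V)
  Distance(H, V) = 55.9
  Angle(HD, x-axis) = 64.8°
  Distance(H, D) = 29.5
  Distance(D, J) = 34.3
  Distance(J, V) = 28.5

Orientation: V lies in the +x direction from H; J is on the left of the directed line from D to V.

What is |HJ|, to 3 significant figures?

54.1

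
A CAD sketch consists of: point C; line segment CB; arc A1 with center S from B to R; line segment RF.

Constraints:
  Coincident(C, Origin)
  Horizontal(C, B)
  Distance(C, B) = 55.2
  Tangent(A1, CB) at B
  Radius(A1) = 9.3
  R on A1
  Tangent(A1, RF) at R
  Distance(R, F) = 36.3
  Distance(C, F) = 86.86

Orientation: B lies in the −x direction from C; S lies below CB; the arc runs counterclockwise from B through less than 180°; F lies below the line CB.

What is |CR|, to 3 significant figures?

64.1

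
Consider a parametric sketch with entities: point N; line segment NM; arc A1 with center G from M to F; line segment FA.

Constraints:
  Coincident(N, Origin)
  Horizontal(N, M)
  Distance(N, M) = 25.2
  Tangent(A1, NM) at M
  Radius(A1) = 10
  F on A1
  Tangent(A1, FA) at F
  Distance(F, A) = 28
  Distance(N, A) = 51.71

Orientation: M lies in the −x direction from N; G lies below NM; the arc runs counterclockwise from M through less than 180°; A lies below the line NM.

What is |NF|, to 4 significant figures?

36.61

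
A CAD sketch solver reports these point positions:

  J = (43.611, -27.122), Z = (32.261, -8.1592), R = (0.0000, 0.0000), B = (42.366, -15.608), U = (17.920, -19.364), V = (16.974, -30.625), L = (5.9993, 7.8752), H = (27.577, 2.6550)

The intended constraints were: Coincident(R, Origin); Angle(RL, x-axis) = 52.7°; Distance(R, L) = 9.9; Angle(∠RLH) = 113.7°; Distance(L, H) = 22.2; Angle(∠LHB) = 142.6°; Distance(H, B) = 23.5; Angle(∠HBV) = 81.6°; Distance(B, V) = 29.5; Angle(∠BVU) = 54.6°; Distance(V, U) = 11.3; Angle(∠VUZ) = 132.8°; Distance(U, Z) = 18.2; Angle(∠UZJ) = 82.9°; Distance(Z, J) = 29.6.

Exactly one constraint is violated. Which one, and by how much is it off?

Distance(Z, J) = 29.6 — off by 7.50.

R = (0.00, 0.00) ✓; RL at 52.70° ✓; |RL| = 9.900 ✓; ∠RLH = 113.7° ✓; |LH| = 22.20 ✓; ∠LHB = 142.6° ✓; |HB| = 23.50 ✓; ∠HBV = 81.60° ✓; |BV| = 29.50 ✓; ∠BVU = 54.60° ✓; |VU| = 11.30 ✓; ∠VUZ = 132.8° ✓; |UZ| = 18.20 ✓; ∠UZJ = 82.90° ✓; |ZJ| = 22.10 ✗.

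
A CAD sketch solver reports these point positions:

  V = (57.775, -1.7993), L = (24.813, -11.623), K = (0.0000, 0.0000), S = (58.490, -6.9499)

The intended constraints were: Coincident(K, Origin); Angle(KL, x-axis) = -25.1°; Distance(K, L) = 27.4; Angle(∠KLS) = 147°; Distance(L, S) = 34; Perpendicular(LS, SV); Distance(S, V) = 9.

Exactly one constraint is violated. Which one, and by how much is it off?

Distance(S, V) = 9 — off by 3.80.

K = (0.00, 0.00) ✓; KL at -25.10° ✓; |KL| = 27.40 ✓; ∠KLS = 147.0° ✓; |LS| = 34.00 ✓; ∠(LS, SV) = 90.00° ✓; |SV| = 5.200 ✗.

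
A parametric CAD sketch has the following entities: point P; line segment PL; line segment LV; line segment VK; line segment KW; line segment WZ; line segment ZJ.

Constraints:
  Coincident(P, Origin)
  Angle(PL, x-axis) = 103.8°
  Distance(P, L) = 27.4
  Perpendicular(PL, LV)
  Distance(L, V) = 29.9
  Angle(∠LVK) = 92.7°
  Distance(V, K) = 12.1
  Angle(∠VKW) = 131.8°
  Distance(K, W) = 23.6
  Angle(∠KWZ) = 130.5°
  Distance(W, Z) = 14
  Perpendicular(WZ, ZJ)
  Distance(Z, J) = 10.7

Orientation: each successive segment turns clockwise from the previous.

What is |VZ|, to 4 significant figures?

40.79

P is at the origin; PL runs at 103.8° with length 27.4, so L = (-6.536, 26.61). PL is perpendicular to LV, so LV runs at 13.80°; with |LV| = 29.9, V = (22.50, 33.74). ∠LVK = 92.7° gives VK at -73.50° from the x-axis; with |VK| = 12.1, K = (25.94, 22.14). ∠VKW = 131.8° gives KW at -121.7° from the x-axis; with |KW| = 23.6, W = (13.54, 2.060). ∠KWZ = 130.5° gives WZ at -171.2° from the x-axis; with |WZ| = 14.0, Z = (-0.2986, -0.08143). Then |VZ| = |Z − V| = 40.79.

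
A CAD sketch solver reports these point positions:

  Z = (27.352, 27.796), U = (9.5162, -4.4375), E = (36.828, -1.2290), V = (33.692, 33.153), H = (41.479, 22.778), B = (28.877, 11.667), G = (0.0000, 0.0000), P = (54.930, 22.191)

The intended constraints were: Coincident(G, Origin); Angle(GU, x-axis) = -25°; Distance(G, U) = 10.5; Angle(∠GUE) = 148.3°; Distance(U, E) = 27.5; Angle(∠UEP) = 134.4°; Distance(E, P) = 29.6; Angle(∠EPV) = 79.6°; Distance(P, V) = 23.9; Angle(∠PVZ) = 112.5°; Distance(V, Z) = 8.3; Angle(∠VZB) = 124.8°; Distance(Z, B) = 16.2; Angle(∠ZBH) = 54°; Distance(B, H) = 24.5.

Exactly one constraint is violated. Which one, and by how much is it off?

Distance(B, H) = 24.5 — off by 7.70.

G = (0.00, 0.00) ✓; GU at -25.00° ✓; |GU| = 10.50 ✓; ∠GUE = 148.3° ✓; |UE| = 27.50 ✓; ∠UEP = 134.4° ✓; |EP| = 29.60 ✓; ∠EPV = 79.60° ✓; |PV| = 23.90 ✓; ∠PVZ = 112.5° ✓; |VZ| = 8.300 ✓; ∠VZB = 124.8° ✓; |ZB| = 16.20 ✓; ∠ZBH = 54.00° ✓; |BH| = 16.80 ✗.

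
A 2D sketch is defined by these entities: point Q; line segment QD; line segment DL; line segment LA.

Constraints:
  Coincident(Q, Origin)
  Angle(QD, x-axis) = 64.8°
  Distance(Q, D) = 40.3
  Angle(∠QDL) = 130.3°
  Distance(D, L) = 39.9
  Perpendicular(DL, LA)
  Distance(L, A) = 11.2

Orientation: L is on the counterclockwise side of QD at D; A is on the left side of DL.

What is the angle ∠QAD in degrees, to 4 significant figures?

32.18°

Q is at the origin; QD runs at 64.8° with length 40.3, so D = 40.3·(cos 64.8°, sin 64.8°) = (17.16, 36.46). ∠QDL = 130.3°, so DL runs at 64.8° + (180° − 130.3°) = 114.5° from the x-axis; with |DL| = 39.9, L = D + 39.9·(cos 114.5°, sin 114.5°) = (0.6126, 72.77). DL is perpendicular to LA; with |LA| = 11.2 on the left of DL, A = L + 11.2·(-0.9100, -0.4147) = (-9.579, 68.13). Then cos ∠QAD = AQ·AD / (|AQ||AD|), giving 32.18°.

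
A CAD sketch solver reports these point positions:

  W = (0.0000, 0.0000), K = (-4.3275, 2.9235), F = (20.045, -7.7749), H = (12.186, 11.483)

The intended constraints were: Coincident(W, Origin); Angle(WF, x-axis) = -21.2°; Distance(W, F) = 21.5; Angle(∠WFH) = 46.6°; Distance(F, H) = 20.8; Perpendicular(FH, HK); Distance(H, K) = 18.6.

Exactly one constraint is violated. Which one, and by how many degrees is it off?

Perpendicular(FH, HK) — off by 5.20°.

W = (0.00, 0.00) ✓; WF at -21.20° ✓; |WF| = 21.50 ✓; ∠WFH = 46.60° ✓; |FH| = 20.80 ✓; ∠(FH, HK) = 95.20° ✗; |HK| = 18.60 ✓.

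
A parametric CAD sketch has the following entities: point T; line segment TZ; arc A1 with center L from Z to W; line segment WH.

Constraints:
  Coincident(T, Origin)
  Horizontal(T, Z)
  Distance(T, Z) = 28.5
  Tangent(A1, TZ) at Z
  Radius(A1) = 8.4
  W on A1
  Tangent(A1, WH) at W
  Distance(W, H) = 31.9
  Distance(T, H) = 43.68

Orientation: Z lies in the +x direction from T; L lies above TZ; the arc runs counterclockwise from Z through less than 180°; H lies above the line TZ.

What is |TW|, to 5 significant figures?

37.838

Checks: T.y = 0.00, Z.y = 0.00 ✓; |LW| = 8.400 ✓; ∠(LW, WH) = 90.00° ✓; |WH| = 31.90 ✓; |TH| = 43.68 ✓.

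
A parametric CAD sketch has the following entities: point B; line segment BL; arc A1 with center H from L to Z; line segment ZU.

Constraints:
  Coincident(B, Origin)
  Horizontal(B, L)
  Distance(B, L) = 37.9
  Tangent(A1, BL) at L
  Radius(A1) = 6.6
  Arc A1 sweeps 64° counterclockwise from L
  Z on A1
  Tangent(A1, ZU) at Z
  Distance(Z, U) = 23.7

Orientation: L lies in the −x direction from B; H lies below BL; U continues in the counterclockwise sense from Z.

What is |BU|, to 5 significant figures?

59.711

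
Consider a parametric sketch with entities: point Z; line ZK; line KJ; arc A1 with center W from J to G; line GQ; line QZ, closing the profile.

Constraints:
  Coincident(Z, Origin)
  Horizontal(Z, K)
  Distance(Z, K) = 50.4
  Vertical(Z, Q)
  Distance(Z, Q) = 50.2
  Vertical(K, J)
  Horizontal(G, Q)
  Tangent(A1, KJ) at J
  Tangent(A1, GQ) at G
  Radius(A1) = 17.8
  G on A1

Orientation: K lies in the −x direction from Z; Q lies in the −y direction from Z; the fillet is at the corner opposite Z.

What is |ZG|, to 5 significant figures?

59.856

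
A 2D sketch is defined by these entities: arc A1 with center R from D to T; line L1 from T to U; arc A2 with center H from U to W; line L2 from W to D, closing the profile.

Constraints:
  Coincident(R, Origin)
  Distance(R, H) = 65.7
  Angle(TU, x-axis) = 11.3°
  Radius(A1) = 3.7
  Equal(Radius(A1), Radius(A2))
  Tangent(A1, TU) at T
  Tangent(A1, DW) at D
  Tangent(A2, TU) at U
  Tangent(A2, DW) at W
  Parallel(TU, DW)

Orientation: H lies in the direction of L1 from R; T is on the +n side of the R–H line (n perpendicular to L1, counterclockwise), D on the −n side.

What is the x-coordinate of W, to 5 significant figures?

65.151

The slot axis is L1's direction at 11.3°, so u = (cos 11.3°, sin 11.3°) = (0.98061, 0.19595) and n = (−sin 11.3°, cos 11.3°) = (-0.19595, 0.98061). R is at the origin and H lies 65.7 along u from R, so H = 65.7·u = (64.426, 12.874). Tangency of A1 to both parallel lines with radius 3.7 puts T and D at R ± 3.7·n: T = (-0.72500, 3.6283), D = (0.72500, -3.6283). Equal radii place U and W the same way about H: U = H + 3.7·n = (63.701, 16.502), W = H − 3.7·n = (65.151, 9.2454). So W.x = 65.151.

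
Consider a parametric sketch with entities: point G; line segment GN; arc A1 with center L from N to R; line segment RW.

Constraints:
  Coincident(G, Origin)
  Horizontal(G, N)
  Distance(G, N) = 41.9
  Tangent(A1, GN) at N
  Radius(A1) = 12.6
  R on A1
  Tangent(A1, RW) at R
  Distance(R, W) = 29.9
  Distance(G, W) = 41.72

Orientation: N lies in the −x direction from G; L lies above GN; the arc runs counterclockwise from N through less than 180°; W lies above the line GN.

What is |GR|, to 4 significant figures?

31.17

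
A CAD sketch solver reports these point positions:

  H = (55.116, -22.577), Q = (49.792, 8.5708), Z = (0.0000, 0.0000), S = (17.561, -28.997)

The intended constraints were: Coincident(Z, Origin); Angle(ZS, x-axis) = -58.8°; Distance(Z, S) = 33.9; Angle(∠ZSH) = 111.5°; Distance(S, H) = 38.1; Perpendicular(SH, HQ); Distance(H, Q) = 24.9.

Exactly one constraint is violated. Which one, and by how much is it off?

Distance(H, Q) = 24.9 — off by 6.70.

Z = (0.00, 0.00) ✓; ZS at -58.80° ✓; |ZS| = 33.90 ✓; ∠ZSH = 111.5° ✓; |SH| = 38.10 ✓; ∠(SH, HQ) = 90.00° ✓; |HQ| = 31.60 ✗.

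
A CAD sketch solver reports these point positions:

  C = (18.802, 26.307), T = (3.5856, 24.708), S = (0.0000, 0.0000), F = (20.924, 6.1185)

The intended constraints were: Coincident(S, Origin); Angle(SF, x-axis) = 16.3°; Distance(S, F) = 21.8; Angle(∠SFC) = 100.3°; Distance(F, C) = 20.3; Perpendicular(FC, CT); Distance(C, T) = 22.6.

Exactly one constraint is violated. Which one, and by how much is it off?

Distance(C, T) = 22.6 — off by 7.30.

S = (0.00, 0.00) ✓; SF at 16.30° ✓; |SF| = 21.80 ✓; ∠SFC = 100.3° ✓; |FC| = 20.30 ✓; ∠(FC, CT) = 90.00° ✓; |CT| = 15.30 ✗.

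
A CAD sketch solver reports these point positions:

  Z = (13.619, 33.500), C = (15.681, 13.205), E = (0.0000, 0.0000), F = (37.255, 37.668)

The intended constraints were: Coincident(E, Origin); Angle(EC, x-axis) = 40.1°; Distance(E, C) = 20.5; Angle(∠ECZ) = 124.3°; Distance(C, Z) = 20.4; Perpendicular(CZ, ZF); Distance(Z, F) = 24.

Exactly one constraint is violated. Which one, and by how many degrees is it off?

Perpendicular(CZ, ZF) — off by 4.20°.

E = (0.00, 0.00) ✓; EC at 40.10° ✓; |EC| = 20.50 ✓; ∠ECZ = 124.3° ✓; |CZ| = 20.40 ✓; ∠(CZ, ZF) = 85.80° ✗; |ZF| = 24.00 ✓.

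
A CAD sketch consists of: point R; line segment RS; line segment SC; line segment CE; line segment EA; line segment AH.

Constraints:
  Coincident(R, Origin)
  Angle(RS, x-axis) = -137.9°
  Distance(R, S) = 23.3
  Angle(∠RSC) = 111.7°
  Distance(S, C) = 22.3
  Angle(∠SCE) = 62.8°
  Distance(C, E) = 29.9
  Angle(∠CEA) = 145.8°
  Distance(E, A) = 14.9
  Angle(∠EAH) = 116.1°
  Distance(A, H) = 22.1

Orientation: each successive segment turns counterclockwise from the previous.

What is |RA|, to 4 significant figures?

12.78

∠SCE = 62.8° gives CE at 47.60° from the x-axis; with |CE| = 29.9, E = (10.65, -14.44). ∠CEA = 145.8° gives EA at 81.80° from the x-axis; with |EA| = 14.9, A = (12.77, 0.3052). Then |RA| = |A − R| = 12.78.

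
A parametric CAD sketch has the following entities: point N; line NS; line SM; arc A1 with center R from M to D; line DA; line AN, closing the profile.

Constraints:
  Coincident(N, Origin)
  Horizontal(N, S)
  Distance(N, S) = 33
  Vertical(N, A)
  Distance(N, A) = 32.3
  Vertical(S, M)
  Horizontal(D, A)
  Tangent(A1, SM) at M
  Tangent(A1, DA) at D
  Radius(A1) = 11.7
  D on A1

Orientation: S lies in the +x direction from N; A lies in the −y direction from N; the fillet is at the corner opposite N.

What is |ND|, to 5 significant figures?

38.691

N is at the origin; N and S share the same y with |NS| = 33.0 and S on the +x side, so S = (33.000, 0.0000). NA is vertical with |NA| = 32.3 and A on the −y side, so A = (0.0000, -32.300). The virtual corner opposite N is at (33.000, -32.300). Since A1 is tangent to SM there, RM ⟂ SM and since A1 is tangent to DA there, RD ⟂ DA, with radius 11.7, so the center R sits 11.7 in from both sides at R = (21.300, -20.600). That places the tangent points at M = (33.000, -20.600) on SM and D = (21.300, -32.300) on DA. Then |ND| = |D − N| = 38.691.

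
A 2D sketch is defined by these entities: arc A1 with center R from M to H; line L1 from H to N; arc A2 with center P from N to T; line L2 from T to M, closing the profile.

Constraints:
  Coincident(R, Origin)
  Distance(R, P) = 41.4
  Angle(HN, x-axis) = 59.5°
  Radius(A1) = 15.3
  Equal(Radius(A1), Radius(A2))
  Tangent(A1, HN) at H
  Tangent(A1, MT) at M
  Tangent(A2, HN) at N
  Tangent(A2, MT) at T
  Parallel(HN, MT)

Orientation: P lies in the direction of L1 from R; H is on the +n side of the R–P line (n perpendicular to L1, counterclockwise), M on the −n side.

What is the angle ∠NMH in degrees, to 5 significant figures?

53.531°

Tangency of A1 to both parallel lines with radius 15.3 puts H and M at R ± 15.3·n: H = (-13.183, 7.7653), M = (13.183, -7.7653). Equal radii place N and T the same way about P: N = P + 15.3·n = (7.8292, 43.437), T = P − 15.3·n = (34.195, 27.906). Then cos ∠NMH = MN·MH / (|MN||MH|), giving 53.531°.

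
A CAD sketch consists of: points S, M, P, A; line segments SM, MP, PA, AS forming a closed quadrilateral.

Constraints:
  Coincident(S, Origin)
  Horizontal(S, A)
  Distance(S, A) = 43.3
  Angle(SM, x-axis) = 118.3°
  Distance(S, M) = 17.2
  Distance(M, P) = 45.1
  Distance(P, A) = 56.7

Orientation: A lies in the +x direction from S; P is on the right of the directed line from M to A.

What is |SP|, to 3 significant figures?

30.2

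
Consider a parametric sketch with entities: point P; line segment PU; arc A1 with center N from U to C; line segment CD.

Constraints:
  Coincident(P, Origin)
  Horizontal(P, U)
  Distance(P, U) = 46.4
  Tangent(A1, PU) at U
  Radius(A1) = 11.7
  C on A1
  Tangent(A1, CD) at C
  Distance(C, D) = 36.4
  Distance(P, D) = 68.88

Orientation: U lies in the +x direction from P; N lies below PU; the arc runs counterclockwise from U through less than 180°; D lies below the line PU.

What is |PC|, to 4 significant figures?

38.65

Checks: P = (0.00, 0.00) ✓; |PU| = 46.40 ✓; |NC| = 11.70 ✓; ∠(NC, CD) = 90.00° ✓; |CD| = 36.40 ✓; |PD| = 68.88 ✓.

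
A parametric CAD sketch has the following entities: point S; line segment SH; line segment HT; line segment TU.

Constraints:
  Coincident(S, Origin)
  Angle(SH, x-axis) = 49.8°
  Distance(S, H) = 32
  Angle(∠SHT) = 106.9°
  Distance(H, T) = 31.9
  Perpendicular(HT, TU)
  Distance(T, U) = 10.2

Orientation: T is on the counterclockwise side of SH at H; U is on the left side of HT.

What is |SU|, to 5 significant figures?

45.984

S is at the origin; SH runs at 49.8° with length 32.0, so H = 32.0·(cos 49.8°, sin 49.8°) = (20.655, 24.441). ∠SHT = 106.9°, so HT runs at 49.8° + (180° − 106.9°) = 122.90° from the x-axis; with |HT| = 31.9, T = H + 31.9·(cos 122.90°, sin 122.90°) = (3.3274, 51.225). The perpendicularity gives TU at right angles to HT; with |TU| = 10.2 on the left of HT, U = T + 10.2·(-0.83962, -0.54317) = (-5.2367, 45.685). Then |SU| = |U − S| = 45.984.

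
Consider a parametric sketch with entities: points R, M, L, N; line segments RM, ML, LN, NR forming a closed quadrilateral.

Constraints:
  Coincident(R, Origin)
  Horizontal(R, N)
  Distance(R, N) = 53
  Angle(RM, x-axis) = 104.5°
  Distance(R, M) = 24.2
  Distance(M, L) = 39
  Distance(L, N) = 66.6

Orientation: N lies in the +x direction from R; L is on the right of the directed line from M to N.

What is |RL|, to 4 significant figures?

19.23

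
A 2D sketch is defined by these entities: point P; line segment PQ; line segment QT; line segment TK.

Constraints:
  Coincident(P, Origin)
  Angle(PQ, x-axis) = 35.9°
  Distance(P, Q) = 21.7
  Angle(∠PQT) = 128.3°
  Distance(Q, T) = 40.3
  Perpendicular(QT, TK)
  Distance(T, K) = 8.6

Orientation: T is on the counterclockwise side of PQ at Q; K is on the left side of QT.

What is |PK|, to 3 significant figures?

54.4

P is at the origin; PQ runs at 35.9° with length 21.7, so Q = 21.7·(cos 35.9°, sin 35.9°) = (17.6, 12.7). ∠PQT = 128.3°, so QT runs at 35.9° + (180° − 128.3°) = 87.6° from the x-axis; with |QT| = 40.3, T = Q + 40.3·(cos 87.6°, sin 87.6°) = (19.3, 53.0). QT ⟂ TK; with |TK| = 8.6 on the left of QT, K = T + 8.6·(-0.999, 0.0419) = (10.7, 53.3). Then |PK| = |K − P| = 54.4.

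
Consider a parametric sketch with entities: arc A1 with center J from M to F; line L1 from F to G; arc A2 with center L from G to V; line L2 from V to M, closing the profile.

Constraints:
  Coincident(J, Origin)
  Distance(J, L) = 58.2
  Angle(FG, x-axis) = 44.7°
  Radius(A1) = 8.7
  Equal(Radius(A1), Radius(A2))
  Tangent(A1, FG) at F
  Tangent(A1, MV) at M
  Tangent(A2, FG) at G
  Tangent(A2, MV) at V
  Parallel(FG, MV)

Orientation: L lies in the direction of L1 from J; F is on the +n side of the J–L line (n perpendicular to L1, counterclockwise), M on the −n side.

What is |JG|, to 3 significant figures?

58.8

The slot axis is L1's direction at 44.7°, so u = (cos 44.7°, sin 44.7°) = (0.711, 0.703) and n = (−sin 44.7°, cos 44.7°) = (-0.703, 0.711). J is at the origin and L lies 58.2 along u from J, so L = 58.2·u = (41.4, 40.9). Tangency of A1 to both parallel lines with radius 8.7 puts F and M at J ± 8.7·n: F = (-6.12, 6.18), M = (6.12, -6.18). Equal radii place G and V the same way about L: G = L + 8.7·n = (35.2, 47.1), V = L − 8.7·n = (47.5, 34.8). Then |JG| = |G − J| = 58.8.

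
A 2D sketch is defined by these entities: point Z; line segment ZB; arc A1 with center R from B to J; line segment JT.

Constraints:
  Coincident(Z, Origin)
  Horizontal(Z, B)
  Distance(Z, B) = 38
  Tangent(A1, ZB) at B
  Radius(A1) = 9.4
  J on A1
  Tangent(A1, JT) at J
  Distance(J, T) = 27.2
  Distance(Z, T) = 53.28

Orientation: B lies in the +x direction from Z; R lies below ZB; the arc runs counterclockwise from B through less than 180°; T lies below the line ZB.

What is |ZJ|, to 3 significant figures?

31.5

Checks: ∠(RB, BZ) = 90.00° ✓; |RJ| = 9.400 ✓; ∠(RJ, JT) = 90.00° ✓; |JT| = 27.20 ✓; |ZT| = 53.28 ✓.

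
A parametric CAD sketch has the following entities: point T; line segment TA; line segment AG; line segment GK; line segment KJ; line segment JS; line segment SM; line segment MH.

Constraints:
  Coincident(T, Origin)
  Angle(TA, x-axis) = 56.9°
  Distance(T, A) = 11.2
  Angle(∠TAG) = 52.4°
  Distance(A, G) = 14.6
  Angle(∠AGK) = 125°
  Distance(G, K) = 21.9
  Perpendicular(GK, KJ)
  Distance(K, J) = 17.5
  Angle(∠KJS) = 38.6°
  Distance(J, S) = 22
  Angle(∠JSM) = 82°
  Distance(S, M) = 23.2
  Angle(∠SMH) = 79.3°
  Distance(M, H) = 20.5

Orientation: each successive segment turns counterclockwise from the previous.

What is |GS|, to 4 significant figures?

8.180

T is at the origin; TA runs at 56.9° with length 11.2, so A = (6.116, 9.382). ∠TAG = 52.4° gives AG at -175.5° from the x-axis; with |AG| = 14.6, G = (-8.439, 8.237). ∠AGK = 125.0° gives GK at -120.5° from the x-axis; with |GK| = 21.9, K = (-19.55, -10.63). The perpendicularity gives KJ at right angles to GK, so KJ runs at -30.50°; with |KJ| = 17.5, J = (-4.475, -19.51). ∠KJS = 38.6° gives JS at 110.9° from the x-axis; with |JS| = 22.0, S = (-12.32, 1.038). Then |GS| = |S − G| = 8.180.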